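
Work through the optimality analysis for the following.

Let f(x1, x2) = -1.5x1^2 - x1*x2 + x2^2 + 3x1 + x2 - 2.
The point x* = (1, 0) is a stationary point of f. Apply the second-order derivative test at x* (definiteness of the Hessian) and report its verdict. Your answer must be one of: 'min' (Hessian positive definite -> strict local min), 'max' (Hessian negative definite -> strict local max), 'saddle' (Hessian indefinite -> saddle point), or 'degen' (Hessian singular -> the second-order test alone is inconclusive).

Compute the Hessian H = grad^2 f:
  H = [[-3, -1], [-1, 2]]
Verify stationarity: grad f(x*) = H x* + g = (0, 0).
Eigenvalues of H: -3.1926, 2.1926.
Eigenvalues have mixed signs, so H is indefinite -> x* is a saddle point.

saddle


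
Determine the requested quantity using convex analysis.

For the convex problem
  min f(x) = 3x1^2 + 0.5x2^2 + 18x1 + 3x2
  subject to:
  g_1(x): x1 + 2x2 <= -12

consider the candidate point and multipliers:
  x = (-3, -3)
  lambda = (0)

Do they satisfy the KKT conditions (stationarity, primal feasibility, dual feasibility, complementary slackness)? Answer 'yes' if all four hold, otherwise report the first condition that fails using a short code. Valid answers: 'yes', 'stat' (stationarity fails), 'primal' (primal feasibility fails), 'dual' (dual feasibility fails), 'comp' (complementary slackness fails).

Gradient of f: grad f(x) = Q x + c = (0, 0)
Constraint values g_i(x) = a_i^T x - b_i:
  g_1((-3, -3)) = 3
Stationarity residual: grad f(x) + sum_i lambda_i a_i = (0, 0)
  -> stationarity OK
Primal feasibility (all g_i <= 0): FAILS
Dual feasibility (all lambda_i >= 0): OK
Complementary slackness (lambda_i * g_i(x) = 0 for all i): OK

Verdict: the first failing condition is primal_feasibility -> primal.

primal


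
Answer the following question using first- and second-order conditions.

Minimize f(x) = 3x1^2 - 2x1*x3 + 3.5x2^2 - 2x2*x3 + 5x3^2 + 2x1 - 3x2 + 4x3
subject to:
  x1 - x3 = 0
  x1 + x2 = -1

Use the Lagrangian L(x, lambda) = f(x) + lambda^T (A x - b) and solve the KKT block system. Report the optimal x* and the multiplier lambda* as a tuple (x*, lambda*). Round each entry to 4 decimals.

Form the Lagrangian:
  L(x, lambda) = (1/2) x^T Q x + c^T x + lambda^T (A x - b)
Stationarity (grad_x L = 0): Q x + c + A^T lambda = 0.
Primal feasibility: A x = b.

This gives the KKT block system:
  [ Q   A^T ] [ x     ]   [-c ]
  [ A    0  ] [ lambda ] = [ b ]

Solving the linear system:
  x*      = (-0.7826, -0.2174, -0.7826)
  lambda* = (-1.8261, 2.9565)
  f(x*)   = -0.5435

x* = (-0.7826, -0.2174, -0.7826), lambda* = (-1.8261, 2.9565)


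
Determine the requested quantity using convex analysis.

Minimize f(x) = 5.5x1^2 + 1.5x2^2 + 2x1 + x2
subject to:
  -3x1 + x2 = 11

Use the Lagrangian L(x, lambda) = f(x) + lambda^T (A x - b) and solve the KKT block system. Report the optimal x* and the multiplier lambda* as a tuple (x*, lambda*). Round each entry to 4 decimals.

Form the Lagrangian:
  L(x, lambda) = (1/2) x^T Q x + c^T x + lambda^T (A x - b)
Stationarity (grad_x L = 0): Q x + c + A^T lambda = 0.
Primal feasibility: A x = b.

This gives the KKT block system:
  [ Q   A^T ] [ x     ]   [-c ]
  [ A    0  ] [ lambda ] = [ b ]

Solving the linear system:
  x*      = (-2.7368, 2.7895)
  lambda* = (-9.3684)
  f(x*)   = 50.1842

x* = (-2.7368, 2.7895), lambda* = (-9.3684)


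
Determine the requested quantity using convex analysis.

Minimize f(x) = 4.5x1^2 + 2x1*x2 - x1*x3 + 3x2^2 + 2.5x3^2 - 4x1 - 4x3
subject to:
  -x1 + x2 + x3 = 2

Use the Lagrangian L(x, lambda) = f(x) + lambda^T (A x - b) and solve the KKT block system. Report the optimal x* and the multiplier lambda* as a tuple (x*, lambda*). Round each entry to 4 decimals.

Form the Lagrangian:
  L(x, lambda) = (1/2) x^T Q x + c^T x + lambda^T (A x - b)
Stationarity (grad_x L = 0): Q x + c + A^T lambda = 0.
Primal feasibility: A x = b.

This gives the KKT block system:
  [ Q   A^T ] [ x     ]   [-c ]
  [ A    0  ] [ lambda ] = [ b ]

Solving the linear system:
  x*      = (0.0937, 0.5625, 1.5312)
  lambda* = (-3.5625)
  f(x*)   = 0.3125

x* = (0.0937, 0.5625, 1.5312), lambda* = (-3.5625)


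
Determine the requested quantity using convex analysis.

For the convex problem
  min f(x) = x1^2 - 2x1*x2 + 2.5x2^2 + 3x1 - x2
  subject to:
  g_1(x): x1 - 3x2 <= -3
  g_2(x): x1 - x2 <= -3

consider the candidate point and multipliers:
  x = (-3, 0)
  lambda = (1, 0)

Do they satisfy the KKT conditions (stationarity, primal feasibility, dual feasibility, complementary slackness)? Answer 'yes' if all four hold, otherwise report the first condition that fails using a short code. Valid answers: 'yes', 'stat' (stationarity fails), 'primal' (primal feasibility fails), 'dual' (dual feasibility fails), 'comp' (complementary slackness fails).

Gradient of f: grad f(x) = Q x + c = (-3, 5)
Constraint values g_i(x) = a_i^T x - b_i:
  g_1((-3, 0)) = 0
  g_2((-3, 0)) = 0
Stationarity residual: grad f(x) + sum_i lambda_i a_i = (-2, 2)
  -> stationarity FAILS
Primal feasibility (all g_i <= 0): OK
Dual feasibility (all lambda_i >= 0): OK
Complementary slackness (lambda_i * g_i(x) = 0 for all i): OK

Verdict: the first failing condition is stationarity -> stat.

stat


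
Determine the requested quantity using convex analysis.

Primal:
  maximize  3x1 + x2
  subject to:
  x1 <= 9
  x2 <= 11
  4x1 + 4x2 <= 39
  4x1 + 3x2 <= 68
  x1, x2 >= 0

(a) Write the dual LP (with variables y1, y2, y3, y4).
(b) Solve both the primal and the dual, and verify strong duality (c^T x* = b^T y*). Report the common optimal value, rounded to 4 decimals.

The standard primal-dual pair for 'max c^T x s.t. A x <= b, x >= 0' is:
  Dual:  min b^T y  s.t.  A^T y >= c,  y >= 0.

So the dual LP is:
  minimize  9y1 + 11y2 + 39y3 + 68y4
  subject to:
    y1 + 4y3 + 4y4 >= 3
    y2 + 4y3 + 3y4 >= 1
    y1, y2, y3, y4 >= 0

Solving the primal: x* = (9, 0.75).
  primal value c^T x* = 27.75.
Solving the dual: y* = (2, 0, 0.25, 0).
  dual value b^T y* = 27.75.
Strong duality: c^T x* = b^T y*. Confirmed.

27.75


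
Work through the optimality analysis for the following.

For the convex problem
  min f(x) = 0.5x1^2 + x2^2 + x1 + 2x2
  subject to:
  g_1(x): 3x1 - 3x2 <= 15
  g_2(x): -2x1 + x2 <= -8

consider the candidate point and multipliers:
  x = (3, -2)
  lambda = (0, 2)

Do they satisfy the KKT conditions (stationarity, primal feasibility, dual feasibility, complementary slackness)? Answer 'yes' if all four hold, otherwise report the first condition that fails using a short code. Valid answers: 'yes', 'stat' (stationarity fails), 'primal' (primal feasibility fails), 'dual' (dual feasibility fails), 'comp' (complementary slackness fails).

Gradient of f: grad f(x) = Q x + c = (4, -2)
Constraint values g_i(x) = a_i^T x - b_i:
  g_1((3, -2)) = 0
  g_2((3, -2)) = 0
Stationarity residual: grad f(x) + sum_i lambda_i a_i = (0, 0)
  -> stationarity OK
Primal feasibility (all g_i <= 0): OK
Dual feasibility (all lambda_i >= 0): OK
Complementary slackness (lambda_i * g_i(x) = 0 for all i): OK

Verdict: yes, KKT holds.

yes


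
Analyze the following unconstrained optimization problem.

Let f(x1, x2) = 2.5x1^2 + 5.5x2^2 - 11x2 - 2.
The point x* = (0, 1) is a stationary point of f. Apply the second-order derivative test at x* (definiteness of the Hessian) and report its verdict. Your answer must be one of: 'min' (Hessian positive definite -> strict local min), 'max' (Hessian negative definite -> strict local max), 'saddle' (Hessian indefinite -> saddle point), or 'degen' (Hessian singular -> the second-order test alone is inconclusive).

Compute the Hessian H = grad^2 f:
  H = [[5, 0], [0, 11]]
Verify stationarity: grad f(x*) = H x* + g = (0, 0).
Eigenvalues of H: 5, 11.
Both eigenvalues > 0, so H is positive definite -> x* is a strict local min.

min


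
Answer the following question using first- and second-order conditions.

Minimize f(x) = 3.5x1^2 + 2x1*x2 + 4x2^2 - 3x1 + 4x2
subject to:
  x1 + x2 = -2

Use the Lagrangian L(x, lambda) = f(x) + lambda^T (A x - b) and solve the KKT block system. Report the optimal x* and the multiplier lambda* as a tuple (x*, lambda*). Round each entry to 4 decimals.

Form the Lagrangian:
  L(x, lambda) = (1/2) x^T Q x + c^T x + lambda^T (A x - b)
Stationarity (grad_x L = 0): Q x + c + A^T lambda = 0.
Primal feasibility: A x = b.

This gives the KKT block system:
  [ Q   A^T ] [ x     ]   [-c ]
  [ A    0  ] [ lambda ] = [ b ]

Solving the linear system:
  x*      = (-0.4545, -1.5455)
  lambda* = (9.2727)
  f(x*)   = 6.8636

x* = (-0.4545, -1.5455), lambda* = (9.2727)


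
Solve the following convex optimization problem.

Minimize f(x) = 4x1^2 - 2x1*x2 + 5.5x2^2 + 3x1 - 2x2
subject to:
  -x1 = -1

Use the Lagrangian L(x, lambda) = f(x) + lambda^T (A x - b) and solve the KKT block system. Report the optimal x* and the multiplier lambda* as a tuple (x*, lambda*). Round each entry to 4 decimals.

Form the Lagrangian:
  L(x, lambda) = (1/2) x^T Q x + c^T x + lambda^T (A x - b)
Stationarity (grad_x L = 0): Q x + c + A^T lambda = 0.
Primal feasibility: A x = b.

This gives the KKT block system:
  [ Q   A^T ] [ x     ]   [-c ]
  [ A    0  ] [ lambda ] = [ b ]

Solving the linear system:
  x*      = (1, 0.3636)
  lambda* = (10.2727)
  f(x*)   = 6.2727

x* = (1, 0.3636), lambda* = (10.2727)


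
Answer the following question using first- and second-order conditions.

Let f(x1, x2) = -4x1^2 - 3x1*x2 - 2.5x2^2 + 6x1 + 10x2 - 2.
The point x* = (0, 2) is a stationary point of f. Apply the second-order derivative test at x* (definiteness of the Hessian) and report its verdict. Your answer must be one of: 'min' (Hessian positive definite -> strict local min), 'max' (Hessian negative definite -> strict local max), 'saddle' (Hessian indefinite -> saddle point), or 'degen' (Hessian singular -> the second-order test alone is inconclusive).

Compute the Hessian H = grad^2 f:
  H = [[-8, -3], [-3, -5]]
Verify stationarity: grad f(x*) = H x* + g = (0, 0).
Eigenvalues of H: -9.8541, -3.1459.
Both eigenvalues < 0, so H is negative definite -> x* is a strict local max.

max


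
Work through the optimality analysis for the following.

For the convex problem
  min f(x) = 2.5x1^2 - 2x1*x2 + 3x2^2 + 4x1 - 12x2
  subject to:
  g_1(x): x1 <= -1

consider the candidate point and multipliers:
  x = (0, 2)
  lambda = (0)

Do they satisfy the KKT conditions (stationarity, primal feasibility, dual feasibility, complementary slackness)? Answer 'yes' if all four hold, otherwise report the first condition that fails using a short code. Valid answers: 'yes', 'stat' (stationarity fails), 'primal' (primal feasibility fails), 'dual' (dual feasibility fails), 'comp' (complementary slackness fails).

Gradient of f: grad f(x) = Q x + c = (0, 0)
Constraint values g_i(x) = a_i^T x - b_i:
  g_1((0, 2)) = 1
Stationarity residual: grad f(x) + sum_i lambda_i a_i = (0, 0)
  -> stationarity OK
Primal feasibility (all g_i <= 0): FAILS
Dual feasibility (all lambda_i >= 0): OK
Complementary slackness (lambda_i * g_i(x) = 0 for all i): OK

Verdict: the first failing condition is primal_feasibility -> primal.

primal


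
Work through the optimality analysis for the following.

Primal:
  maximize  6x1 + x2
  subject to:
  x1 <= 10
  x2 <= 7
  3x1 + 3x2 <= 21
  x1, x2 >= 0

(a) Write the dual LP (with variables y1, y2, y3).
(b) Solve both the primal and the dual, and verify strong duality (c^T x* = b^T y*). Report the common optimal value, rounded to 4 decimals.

The standard primal-dual pair for 'max c^T x s.t. A x <= b, x >= 0' is:
  Dual:  min b^T y  s.t.  A^T y >= c,  y >= 0.

So the dual LP is:
  minimize  10y1 + 7y2 + 21y3
  subject to:
    y1 + 3y3 >= 6
    y2 + 3y3 >= 1
    y1, y2, y3 >= 0

Solving the primal: x* = (7, 0).
  primal value c^T x* = 42.
Solving the dual: y* = (0, 0, 2).
  dual value b^T y* = 42.
Strong duality: c^T x* = b^T y*. Confirmed.

42


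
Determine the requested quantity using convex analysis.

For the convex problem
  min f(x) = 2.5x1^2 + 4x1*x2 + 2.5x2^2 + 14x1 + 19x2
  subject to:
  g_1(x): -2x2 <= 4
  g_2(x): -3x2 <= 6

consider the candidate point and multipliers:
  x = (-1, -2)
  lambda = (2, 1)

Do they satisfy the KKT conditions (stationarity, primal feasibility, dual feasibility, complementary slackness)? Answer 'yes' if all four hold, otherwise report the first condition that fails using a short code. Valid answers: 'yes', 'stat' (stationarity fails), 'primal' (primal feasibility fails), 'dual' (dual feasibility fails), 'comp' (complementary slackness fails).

Gradient of f: grad f(x) = Q x + c = (1, 5)
Constraint values g_i(x) = a_i^T x - b_i:
  g_1((-1, -2)) = 0
  g_2((-1, -2)) = 0
Stationarity residual: grad f(x) + sum_i lambda_i a_i = (1, -2)
  -> stationarity FAILS
Primal feasibility (all g_i <= 0): OK
Dual feasibility (all lambda_i >= 0): OK
Complementary slackness (lambda_i * g_i(x) = 0 for all i): OK

Verdict: the first failing condition is stationarity -> stat.

stat


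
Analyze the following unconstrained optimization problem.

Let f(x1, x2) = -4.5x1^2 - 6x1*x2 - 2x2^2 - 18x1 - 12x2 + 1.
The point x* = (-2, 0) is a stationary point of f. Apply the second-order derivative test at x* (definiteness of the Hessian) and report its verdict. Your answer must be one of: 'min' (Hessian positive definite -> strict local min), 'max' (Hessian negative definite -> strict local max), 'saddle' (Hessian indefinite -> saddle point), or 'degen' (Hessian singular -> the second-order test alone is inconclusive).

Compute the Hessian H = grad^2 f:
  H = [[-9, -6], [-6, -4]]
Verify stationarity: grad f(x*) = H x* + g = (0, 0).
Eigenvalues of H: -13, 0.
H has a zero eigenvalue (singular; negative semidefinite but not definite), so H is neither positive definite, negative definite, nor indefinite. The second-order test alone is inconclusive -> degen.
(Indeed, f is constant along the null direction of H through x*, so x* is not a strict local extremum.)

degen


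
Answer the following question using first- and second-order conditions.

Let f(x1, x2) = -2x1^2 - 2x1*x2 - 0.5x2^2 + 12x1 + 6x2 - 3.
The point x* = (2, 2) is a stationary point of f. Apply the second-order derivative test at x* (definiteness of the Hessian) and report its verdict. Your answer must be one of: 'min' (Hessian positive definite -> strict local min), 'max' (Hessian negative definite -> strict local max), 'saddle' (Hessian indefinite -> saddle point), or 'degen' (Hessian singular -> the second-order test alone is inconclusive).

Compute the Hessian H = grad^2 f:
  H = [[-4, -2], [-2, -1]]
Verify stationarity: grad f(x*) = H x* + g = (0, 0).
Eigenvalues of H: -5, 0.
H has a zero eigenvalue (singular; negative semidefinite but not definite), so H is neither positive definite, negative definite, nor indefinite. The second-order test alone is inconclusive -> degen.
(Indeed, f is constant along the null direction of H through x*, so x* is not a strict local extremum.)

degen


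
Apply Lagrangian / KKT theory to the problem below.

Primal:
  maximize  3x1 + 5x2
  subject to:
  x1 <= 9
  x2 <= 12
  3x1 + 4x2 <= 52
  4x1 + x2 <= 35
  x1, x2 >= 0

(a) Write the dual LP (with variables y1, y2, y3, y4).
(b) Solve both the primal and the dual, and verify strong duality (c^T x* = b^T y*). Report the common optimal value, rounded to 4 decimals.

The standard primal-dual pair for 'max c^T x s.t. A x <= b, x >= 0' is:
  Dual:  min b^T y  s.t.  A^T y >= c,  y >= 0.

So the dual LP is:
  minimize  9y1 + 12y2 + 52y3 + 35y4
  subject to:
    y1 + 3y3 + 4y4 >= 3
    y2 + 4y3 + y4 >= 5
    y1, y2, y3, y4 >= 0

Solving the primal: x* = (1.3333, 12).
  primal value c^T x* = 64.
Solving the dual: y* = (0, 1, 1, 0).
  dual value b^T y* = 64.
Strong duality: c^T x* = b^T y*. Confirmed.

64


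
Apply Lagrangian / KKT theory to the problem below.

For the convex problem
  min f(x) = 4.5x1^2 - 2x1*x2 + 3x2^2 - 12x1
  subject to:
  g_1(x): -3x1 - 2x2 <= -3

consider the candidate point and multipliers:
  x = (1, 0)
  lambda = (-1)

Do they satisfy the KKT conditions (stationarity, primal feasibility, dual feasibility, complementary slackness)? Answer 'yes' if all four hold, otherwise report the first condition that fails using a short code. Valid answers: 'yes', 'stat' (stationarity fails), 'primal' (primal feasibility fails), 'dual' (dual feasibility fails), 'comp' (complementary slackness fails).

Gradient of f: grad f(x) = Q x + c = (-3, -2)
Constraint values g_i(x) = a_i^T x - b_i:
  g_1((1, 0)) = 0
Stationarity residual: grad f(x) + sum_i lambda_i a_i = (0, 0)
  -> stationarity OK
Primal feasibility (all g_i <= 0): OK
Dual feasibility (all lambda_i >= 0): FAILS
Complementary slackness (lambda_i * g_i(x) = 0 for all i): OK

Verdict: the first failing condition is dual_feasibility -> dual.

dual


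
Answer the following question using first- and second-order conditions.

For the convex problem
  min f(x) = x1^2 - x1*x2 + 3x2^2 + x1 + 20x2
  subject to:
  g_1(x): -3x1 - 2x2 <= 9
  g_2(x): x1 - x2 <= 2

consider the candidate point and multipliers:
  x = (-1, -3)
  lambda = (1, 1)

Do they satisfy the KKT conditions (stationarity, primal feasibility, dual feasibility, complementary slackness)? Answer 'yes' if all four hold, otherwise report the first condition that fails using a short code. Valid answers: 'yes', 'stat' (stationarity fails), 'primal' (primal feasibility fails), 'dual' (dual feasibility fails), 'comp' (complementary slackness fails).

Gradient of f: grad f(x) = Q x + c = (2, 3)
Constraint values g_i(x) = a_i^T x - b_i:
  g_1((-1, -3)) = 0
  g_2((-1, -3)) = 0
Stationarity residual: grad f(x) + sum_i lambda_i a_i = (0, 0)
  -> stationarity OK
Primal feasibility (all g_i <= 0): OK
Dual feasibility (all lambda_i >= 0): OK
Complementary slackness (lambda_i * g_i(x) = 0 for all i): OK

Verdict: yes, KKT holds.

yes


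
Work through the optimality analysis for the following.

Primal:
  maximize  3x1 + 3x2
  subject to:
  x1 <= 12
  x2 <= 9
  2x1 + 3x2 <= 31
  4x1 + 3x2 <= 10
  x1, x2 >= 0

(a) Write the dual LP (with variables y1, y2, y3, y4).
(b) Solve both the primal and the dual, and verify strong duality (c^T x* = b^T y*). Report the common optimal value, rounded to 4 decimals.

The standard primal-dual pair for 'max c^T x s.t. A x <= b, x >= 0' is:
  Dual:  min b^T y  s.t.  A^T y >= c,  y >= 0.

So the dual LP is:
  minimize  12y1 + 9y2 + 31y3 + 10y4
  subject to:
    y1 + 2y3 + 4y4 >= 3
    y2 + 3y3 + 3y4 >= 3
    y1, y2, y3, y4 >= 0

Solving the primal: x* = (0, 3.3333).
  primal value c^T x* = 10.
Solving the dual: y* = (0, 0, 0, 1).
  dual value b^T y* = 10.
Strong duality: c^T x* = b^T y*. Confirmed.

10


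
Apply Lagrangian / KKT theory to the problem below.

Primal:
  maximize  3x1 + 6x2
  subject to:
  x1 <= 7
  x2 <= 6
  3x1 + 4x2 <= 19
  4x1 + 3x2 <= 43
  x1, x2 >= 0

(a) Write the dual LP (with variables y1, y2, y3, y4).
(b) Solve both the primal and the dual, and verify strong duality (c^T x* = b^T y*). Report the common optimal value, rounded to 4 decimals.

The standard primal-dual pair for 'max c^T x s.t. A x <= b, x >= 0' is:
  Dual:  min b^T y  s.t.  A^T y >= c,  y >= 0.

So the dual LP is:
  minimize  7y1 + 6y2 + 19y3 + 43y4
  subject to:
    y1 + 3y3 + 4y4 >= 3
    y2 + 4y3 + 3y4 >= 6
    y1, y2, y3, y4 >= 0

Solving the primal: x* = (0, 4.75).
  primal value c^T x* = 28.5.
Solving the dual: y* = (0, 0, 1.5, 0).
  dual value b^T y* = 28.5.
Strong duality: c^T x* = b^T y*. Confirmed.

28.5


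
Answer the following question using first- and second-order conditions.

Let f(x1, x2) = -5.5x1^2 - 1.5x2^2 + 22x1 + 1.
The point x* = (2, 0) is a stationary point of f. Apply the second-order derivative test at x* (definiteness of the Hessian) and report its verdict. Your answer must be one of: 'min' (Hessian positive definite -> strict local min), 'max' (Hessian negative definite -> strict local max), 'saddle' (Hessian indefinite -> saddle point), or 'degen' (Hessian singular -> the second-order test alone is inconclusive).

Compute the Hessian H = grad^2 f:
  H = [[-11, 0], [0, -3]]
Verify stationarity: grad f(x*) = H x* + g = (0, 0).
Eigenvalues of H: -11, -3.
Both eigenvalues < 0, so H is negative definite -> x* is a strict local max.

max


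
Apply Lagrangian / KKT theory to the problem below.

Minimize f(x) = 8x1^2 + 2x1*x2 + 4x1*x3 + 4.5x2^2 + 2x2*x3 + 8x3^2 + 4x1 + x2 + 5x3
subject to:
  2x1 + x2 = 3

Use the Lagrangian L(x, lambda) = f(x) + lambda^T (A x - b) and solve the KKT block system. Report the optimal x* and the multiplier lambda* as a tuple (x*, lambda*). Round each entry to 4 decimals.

Form the Lagrangian:
  L(x, lambda) = (1/2) x^T Q x + c^T x + lambda^T (A x - b)
Stationarity (grad_x L = 0): Q x + c + A^T lambda = 0.
Primal feasibility: A x = b.

This gives the KKT block system:
  [ Q   A^T ] [ x     ]   [-c ]
  [ A    0  ] [ lambda ] = [ b ]

Solving the linear system:
  x*      = (1.0455, 0.9091, -0.6875)
  lambda* = (-9.8977)
  f(x*)   = 15.6733

x* = (1.0455, 0.9091, -0.6875), lambda* = (-9.8977)


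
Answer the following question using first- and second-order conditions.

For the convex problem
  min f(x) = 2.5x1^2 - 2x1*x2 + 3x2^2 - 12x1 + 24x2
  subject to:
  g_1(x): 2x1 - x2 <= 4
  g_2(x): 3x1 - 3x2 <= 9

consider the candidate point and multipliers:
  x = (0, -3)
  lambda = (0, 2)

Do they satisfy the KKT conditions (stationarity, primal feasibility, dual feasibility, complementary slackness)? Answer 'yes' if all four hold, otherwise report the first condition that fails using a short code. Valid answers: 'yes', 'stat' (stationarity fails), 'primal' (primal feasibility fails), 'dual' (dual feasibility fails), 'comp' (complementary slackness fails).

Gradient of f: grad f(x) = Q x + c = (-6, 6)
Constraint values g_i(x) = a_i^T x - b_i:
  g_1((0, -3)) = -1
  g_2((0, -3)) = 0
Stationarity residual: grad f(x) + sum_i lambda_i a_i = (0, 0)
  -> stationarity OK
Primal feasibility (all g_i <= 0): OK
Dual feasibility (all lambda_i >= 0): OK
Complementary slackness (lambda_i * g_i(x) = 0 for all i): OK

Verdict: yes, KKT holds.

yes


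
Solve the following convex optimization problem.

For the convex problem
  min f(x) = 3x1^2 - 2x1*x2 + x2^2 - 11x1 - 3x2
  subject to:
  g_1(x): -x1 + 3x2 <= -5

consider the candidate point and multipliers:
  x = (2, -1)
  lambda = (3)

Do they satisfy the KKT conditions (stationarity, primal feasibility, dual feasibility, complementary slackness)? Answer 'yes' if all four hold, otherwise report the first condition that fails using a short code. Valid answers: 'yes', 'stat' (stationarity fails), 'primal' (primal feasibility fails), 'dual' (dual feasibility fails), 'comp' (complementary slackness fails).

Gradient of f: grad f(x) = Q x + c = (3, -9)
Constraint values g_i(x) = a_i^T x - b_i:
  g_1((2, -1)) = 0
Stationarity residual: grad f(x) + sum_i lambda_i a_i = (0, 0)
  -> stationarity OK
Primal feasibility (all g_i <= 0): OK
Dual feasibility (all lambda_i >= 0): OK
Complementary slackness (lambda_i * g_i(x) = 0 for all i): OK

Verdict: yes, KKT holds.

yes


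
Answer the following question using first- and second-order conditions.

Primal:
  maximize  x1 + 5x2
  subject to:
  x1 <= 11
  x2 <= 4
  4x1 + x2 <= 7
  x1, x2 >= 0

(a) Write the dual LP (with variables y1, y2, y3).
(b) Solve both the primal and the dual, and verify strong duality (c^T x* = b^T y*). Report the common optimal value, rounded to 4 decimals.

The standard primal-dual pair for 'max c^T x s.t. A x <= b, x >= 0' is:
  Dual:  min b^T y  s.t.  A^T y >= c,  y >= 0.

So the dual LP is:
  minimize  11y1 + 4y2 + 7y3
  subject to:
    y1 + 4y3 >= 1
    y2 + y3 >= 5
    y1, y2, y3 >= 0

Solving the primal: x* = (0.75, 4).
  primal value c^T x* = 20.75.
Solving the dual: y* = (0, 4.75, 0.25).
  dual value b^T y* = 20.75.
Strong duality: c^T x* = b^T y*. Confirmed.

20.75


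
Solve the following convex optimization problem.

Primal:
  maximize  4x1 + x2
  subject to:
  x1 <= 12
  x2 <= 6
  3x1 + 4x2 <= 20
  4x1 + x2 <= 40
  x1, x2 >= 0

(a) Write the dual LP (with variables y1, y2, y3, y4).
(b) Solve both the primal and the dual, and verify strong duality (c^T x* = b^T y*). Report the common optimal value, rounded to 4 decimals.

The standard primal-dual pair for 'max c^T x s.t. A x <= b, x >= 0' is:
  Dual:  min b^T y  s.t.  A^T y >= c,  y >= 0.

So the dual LP is:
  minimize  12y1 + 6y2 + 20y3 + 40y4
  subject to:
    y1 + 3y3 + 4y4 >= 4
    y2 + 4y3 + y4 >= 1
    y1, y2, y3, y4 >= 0

Solving the primal: x* = (6.6667, 0).
  primal value c^T x* = 26.6667.
Solving the dual: y* = (0, 0, 1.3333, 0).
  dual value b^T y* = 26.6667.
Strong duality: c^T x* = b^T y*. Confirmed.

26.6667


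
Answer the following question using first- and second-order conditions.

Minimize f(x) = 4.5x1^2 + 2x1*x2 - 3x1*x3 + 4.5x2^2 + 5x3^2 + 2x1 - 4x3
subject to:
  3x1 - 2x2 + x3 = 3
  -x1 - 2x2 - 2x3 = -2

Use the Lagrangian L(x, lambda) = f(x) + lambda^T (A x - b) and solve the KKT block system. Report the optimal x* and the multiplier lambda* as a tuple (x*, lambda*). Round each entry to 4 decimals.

Form the Lagrangian:
  L(x, lambda) = (1/2) x^T Q x + c^T x + lambda^T (A x - b)
Stationarity (grad_x L = 0): Q x + c + A^T lambda = 0.
Primal feasibility: A x = b.

This gives the KKT block system:
  [ Q   A^T ] [ x     ]   [-c ]
  [ A    0  ] [ lambda ] = [ b ]

Solving the linear system:
  x*      = (0.5911, -0.1741, 0.8785)
  lambda* = (-1.1321, 0.9399)
  f(x*)   = 1.4721

x* = (0.5911, -0.1741, 0.8785), lambda* = (-1.1321, 0.9399)


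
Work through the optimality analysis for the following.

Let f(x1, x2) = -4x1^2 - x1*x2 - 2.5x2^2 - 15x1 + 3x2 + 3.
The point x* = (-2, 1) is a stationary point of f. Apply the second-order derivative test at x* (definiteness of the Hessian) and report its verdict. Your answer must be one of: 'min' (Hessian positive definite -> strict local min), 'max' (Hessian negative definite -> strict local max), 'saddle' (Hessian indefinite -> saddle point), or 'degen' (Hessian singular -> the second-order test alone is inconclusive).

Compute the Hessian H = grad^2 f:
  H = [[-8, -1], [-1, -5]]
Verify stationarity: grad f(x*) = H x* + g = (0, 0).
Eigenvalues of H: -8.3028, -4.6972.
Both eigenvalues < 0, so H is negative definite -> x* is a strict local max.

max


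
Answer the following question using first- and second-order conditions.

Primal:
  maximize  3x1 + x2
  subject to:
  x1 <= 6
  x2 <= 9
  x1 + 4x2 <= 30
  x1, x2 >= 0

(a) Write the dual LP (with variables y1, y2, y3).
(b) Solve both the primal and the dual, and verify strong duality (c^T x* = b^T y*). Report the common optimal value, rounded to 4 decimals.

The standard primal-dual pair for 'max c^T x s.t. A x <= b, x >= 0' is:
  Dual:  min b^T y  s.t.  A^T y >= c,  y >= 0.

So the dual LP is:
  minimize  6y1 + 9y2 + 30y3
  subject to:
    y1 + y3 >= 3
    y2 + 4y3 >= 1
    y1, y2, y3 >= 0

Solving the primal: x* = (6, 6).
  primal value c^T x* = 24.
Solving the dual: y* = (2.75, 0, 0.25).
  dual value b^T y* = 24.
Strong duality: c^T x* = b^T y*. Confirmed.

24


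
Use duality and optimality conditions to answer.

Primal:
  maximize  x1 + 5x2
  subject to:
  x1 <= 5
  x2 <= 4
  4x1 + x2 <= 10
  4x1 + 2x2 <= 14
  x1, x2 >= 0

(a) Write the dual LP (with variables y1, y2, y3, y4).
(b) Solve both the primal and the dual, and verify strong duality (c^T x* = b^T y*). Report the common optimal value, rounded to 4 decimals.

The standard primal-dual pair for 'max c^T x s.t. A x <= b, x >= 0' is:
  Dual:  min b^T y  s.t.  A^T y >= c,  y >= 0.

So the dual LP is:
  minimize  5y1 + 4y2 + 10y3 + 14y4
  subject to:
    y1 + 4y3 + 4y4 >= 1
    y2 + y3 + 2y4 >= 5
    y1, y2, y3, y4 >= 0

Solving the primal: x* = (1.5, 4).
  primal value c^T x* = 21.5.
Solving the dual: y* = (0, 4.5, 0, 0.25).
  dual value b^T y* = 21.5.
Strong duality: c^T x* = b^T y*. Confirmed.

21.5


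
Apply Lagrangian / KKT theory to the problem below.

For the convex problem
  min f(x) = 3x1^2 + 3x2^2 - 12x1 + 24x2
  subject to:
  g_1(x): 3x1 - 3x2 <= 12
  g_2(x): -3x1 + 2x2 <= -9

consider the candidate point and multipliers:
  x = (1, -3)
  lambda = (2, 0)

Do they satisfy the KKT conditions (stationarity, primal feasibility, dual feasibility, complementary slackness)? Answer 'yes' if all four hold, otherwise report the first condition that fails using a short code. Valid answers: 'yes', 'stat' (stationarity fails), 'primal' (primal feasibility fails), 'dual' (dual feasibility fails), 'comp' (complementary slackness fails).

Gradient of f: grad f(x) = Q x + c = (-6, 6)
Constraint values g_i(x) = a_i^T x - b_i:
  g_1((1, -3)) = 0
  g_2((1, -3)) = 0
Stationarity residual: grad f(x) + sum_i lambda_i a_i = (0, 0)
  -> stationarity OK
Primal feasibility (all g_i <= 0): OK
Dual feasibility (all lambda_i >= 0): OK
Complementary slackness (lambda_i * g_i(x) = 0 for all i): OK

Verdict: yes, KKT holds.

yes


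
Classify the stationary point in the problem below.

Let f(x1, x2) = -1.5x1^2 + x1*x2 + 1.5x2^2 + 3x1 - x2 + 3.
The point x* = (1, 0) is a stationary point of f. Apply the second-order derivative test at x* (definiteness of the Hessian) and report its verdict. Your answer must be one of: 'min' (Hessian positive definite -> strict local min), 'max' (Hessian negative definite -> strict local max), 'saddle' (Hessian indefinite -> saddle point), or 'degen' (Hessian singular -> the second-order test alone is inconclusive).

Compute the Hessian H = grad^2 f:
  H = [[-3, 1], [1, 3]]
Verify stationarity: grad f(x*) = H x* + g = (0, 0).
Eigenvalues of H: -3.1623, 3.1623.
Eigenvalues have mixed signs, so H is indefinite -> x* is a saddle point.

saddle


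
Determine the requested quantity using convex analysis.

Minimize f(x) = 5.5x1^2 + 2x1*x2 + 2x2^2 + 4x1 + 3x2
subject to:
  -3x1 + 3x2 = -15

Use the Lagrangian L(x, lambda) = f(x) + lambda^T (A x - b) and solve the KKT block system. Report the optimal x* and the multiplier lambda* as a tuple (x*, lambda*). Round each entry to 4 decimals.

Form the Lagrangian:
  L(x, lambda) = (1/2) x^T Q x + c^T x + lambda^T (A x - b)
Stationarity (grad_x L = 0): Q x + c + A^T lambda = 0.
Primal feasibility: A x = b.

This gives the KKT block system:
  [ Q   A^T ] [ x     ]   [-c ]
  [ A    0  ] [ lambda ] = [ b ]

Solving the linear system:
  x*      = (1.2105, -3.7895)
  lambda* = (3.2456)
  f(x*)   = 21.0789

x* = (1.2105, -3.7895), lambda* = (3.2456)


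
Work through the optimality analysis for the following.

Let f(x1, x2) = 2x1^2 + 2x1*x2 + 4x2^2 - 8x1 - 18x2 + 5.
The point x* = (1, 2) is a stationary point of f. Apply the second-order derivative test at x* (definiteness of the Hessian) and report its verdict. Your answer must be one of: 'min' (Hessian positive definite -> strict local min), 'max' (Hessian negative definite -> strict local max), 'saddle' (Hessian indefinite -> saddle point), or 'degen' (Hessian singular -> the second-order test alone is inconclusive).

Compute the Hessian H = grad^2 f:
  H = [[4, 2], [2, 8]]
Verify stationarity: grad f(x*) = H x* + g = (0, 0).
Eigenvalues of H: 3.1716, 8.8284.
Both eigenvalues > 0, so H is positive definite -> x* is a strict local min.

min


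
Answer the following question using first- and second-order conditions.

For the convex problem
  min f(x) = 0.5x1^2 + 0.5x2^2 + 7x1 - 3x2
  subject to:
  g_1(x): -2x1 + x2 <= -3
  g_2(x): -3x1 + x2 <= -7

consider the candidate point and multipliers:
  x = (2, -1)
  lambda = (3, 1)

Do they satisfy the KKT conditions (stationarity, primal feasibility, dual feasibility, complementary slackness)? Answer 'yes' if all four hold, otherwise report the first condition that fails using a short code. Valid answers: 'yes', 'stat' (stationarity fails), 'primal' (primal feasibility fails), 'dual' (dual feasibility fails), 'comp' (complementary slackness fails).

Gradient of f: grad f(x) = Q x + c = (9, -4)
Constraint values g_i(x) = a_i^T x - b_i:
  g_1((2, -1)) = -2
  g_2((2, -1)) = 0
Stationarity residual: grad f(x) + sum_i lambda_i a_i = (0, 0)
  -> stationarity OK
Primal feasibility (all g_i <= 0): OK
Dual feasibility (all lambda_i >= 0): OK
Complementary slackness (lambda_i * g_i(x) = 0 for all i): FAILS

Verdict: the first failing condition is complementary_slackness -> comp.

comp


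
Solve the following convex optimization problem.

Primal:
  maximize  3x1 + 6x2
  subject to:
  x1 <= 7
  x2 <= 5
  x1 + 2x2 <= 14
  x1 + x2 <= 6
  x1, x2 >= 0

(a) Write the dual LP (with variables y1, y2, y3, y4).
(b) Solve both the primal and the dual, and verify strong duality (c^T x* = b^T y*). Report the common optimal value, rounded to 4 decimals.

The standard primal-dual pair for 'max c^T x s.t. A x <= b, x >= 0' is:
  Dual:  min b^T y  s.t.  A^T y >= c,  y >= 0.

So the dual LP is:
  minimize  7y1 + 5y2 + 14y3 + 6y4
  subject to:
    y1 + y3 + y4 >= 3
    y2 + 2y3 + y4 >= 6
    y1, y2, y3, y4 >= 0

Solving the primal: x* = (1, 5).
  primal value c^T x* = 33.
Solving the dual: y* = (0, 3, 0, 3).
  dual value b^T y* = 33.
Strong duality: c^T x* = b^T y*. Confirmed.

33


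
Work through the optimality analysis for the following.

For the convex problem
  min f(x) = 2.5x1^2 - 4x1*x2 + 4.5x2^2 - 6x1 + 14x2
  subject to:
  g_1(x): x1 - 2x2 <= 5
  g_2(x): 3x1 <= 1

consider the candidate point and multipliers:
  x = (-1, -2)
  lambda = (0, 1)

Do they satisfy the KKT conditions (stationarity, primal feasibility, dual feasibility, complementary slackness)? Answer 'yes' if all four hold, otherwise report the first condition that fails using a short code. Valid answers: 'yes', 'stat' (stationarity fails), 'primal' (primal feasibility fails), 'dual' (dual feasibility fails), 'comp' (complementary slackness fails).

Gradient of f: grad f(x) = Q x + c = (-3, 0)
Constraint values g_i(x) = a_i^T x - b_i:
  g_1((-1, -2)) = -2
  g_2((-1, -2)) = -4
Stationarity residual: grad f(x) + sum_i lambda_i a_i = (0, 0)
  -> stationarity OK
Primal feasibility (all g_i <= 0): OK
Dual feasibility (all lambda_i >= 0): OK
Complementary slackness (lambda_i * g_i(x) = 0 for all i): FAILS

Verdict: the first failing condition is complementary_slackness -> comp.

comp


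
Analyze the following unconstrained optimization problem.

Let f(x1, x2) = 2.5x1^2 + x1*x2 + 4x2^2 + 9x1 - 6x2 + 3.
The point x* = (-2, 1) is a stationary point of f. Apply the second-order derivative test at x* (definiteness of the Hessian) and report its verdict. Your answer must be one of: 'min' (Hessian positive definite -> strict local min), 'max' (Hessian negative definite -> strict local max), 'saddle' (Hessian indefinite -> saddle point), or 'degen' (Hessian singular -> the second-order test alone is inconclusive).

Compute the Hessian H = grad^2 f:
  H = [[5, 1], [1, 8]]
Verify stationarity: grad f(x*) = H x* + g = (0, 0).
Eigenvalues of H: 4.6972, 8.3028.
Both eigenvalues > 0, so H is positive definite -> x* is a strict local min.

min


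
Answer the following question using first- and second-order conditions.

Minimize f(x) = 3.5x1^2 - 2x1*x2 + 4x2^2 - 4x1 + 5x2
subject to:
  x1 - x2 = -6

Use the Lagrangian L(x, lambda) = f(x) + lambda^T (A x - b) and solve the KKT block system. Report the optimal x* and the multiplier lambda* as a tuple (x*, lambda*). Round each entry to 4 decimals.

Form the Lagrangian:
  L(x, lambda) = (1/2) x^T Q x + c^T x + lambda^T (A x - b)
Stationarity (grad_x L = 0): Q x + c + A^T lambda = 0.
Primal feasibility: A x = b.

This gives the KKT block system:
  [ Q   A^T ] [ x     ]   [-c ]
  [ A    0  ] [ lambda ] = [ b ]

Solving the linear system:
  x*      = (-3.3636, 2.6364)
  lambda* = (32.8182)
  f(x*)   = 111.7727

x* = (-3.3636, 2.6364), lambda* = (32.8182)


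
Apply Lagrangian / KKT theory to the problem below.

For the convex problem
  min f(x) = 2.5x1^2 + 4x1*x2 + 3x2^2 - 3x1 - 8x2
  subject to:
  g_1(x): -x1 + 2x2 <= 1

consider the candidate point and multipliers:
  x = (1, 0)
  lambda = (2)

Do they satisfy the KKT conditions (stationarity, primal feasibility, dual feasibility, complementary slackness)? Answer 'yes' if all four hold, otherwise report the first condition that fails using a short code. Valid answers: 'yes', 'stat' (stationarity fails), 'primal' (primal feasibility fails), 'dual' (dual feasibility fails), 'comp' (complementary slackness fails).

Gradient of f: grad f(x) = Q x + c = (2, -4)
Constraint values g_i(x) = a_i^T x - b_i:
  g_1((1, 0)) = -2
Stationarity residual: grad f(x) + sum_i lambda_i a_i = (0, 0)
  -> stationarity OK
Primal feasibility (all g_i <= 0): OK
Dual feasibility (all lambda_i >= 0): OK
Complementary slackness (lambda_i * g_i(x) = 0 for all i): FAILS

Verdict: the first failing condition is complementary_slackness -> comp.

comp


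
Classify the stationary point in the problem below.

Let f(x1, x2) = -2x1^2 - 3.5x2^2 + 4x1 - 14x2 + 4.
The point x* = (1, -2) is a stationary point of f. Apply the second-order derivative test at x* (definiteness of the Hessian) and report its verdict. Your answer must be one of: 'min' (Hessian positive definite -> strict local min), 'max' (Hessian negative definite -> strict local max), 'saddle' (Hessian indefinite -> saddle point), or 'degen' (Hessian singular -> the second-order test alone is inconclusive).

Compute the Hessian H = grad^2 f:
  H = [[-4, 0], [0, -7]]
Verify stationarity: grad f(x*) = H x* + g = (0, 0).
Eigenvalues of H: -7, -4.
Both eigenvalues < 0, so H is negative definite -> x* is a strict local max.

max


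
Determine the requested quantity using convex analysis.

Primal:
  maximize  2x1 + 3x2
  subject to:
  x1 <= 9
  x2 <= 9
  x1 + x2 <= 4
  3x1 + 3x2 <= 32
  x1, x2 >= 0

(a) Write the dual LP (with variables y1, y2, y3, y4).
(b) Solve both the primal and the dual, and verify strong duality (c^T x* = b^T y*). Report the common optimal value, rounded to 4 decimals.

The standard primal-dual pair for 'max c^T x s.t. A x <= b, x >= 0' is:
  Dual:  min b^T y  s.t.  A^T y >= c,  y >= 0.

So the dual LP is:
  minimize  9y1 + 9y2 + 4y3 + 32y4
  subject to:
    y1 + y3 + 3y4 >= 2
    y2 + y3 + 3y4 >= 3
    y1, y2, y3, y4 >= 0

Solving the primal: x* = (0, 4).
  primal value c^T x* = 12.
Solving the dual: y* = (0, 0, 3, 0).
  dual value b^T y* = 12.
Strong duality: c^T x* = b^T y*. Confirmed.

12


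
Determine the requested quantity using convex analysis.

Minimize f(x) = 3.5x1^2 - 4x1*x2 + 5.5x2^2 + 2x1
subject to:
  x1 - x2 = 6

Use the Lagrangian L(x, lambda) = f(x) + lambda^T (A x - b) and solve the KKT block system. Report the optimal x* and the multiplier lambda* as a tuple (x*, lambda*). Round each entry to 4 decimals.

Form the Lagrangian:
  L(x, lambda) = (1/2) x^T Q x + c^T x + lambda^T (A x - b)
Stationarity (grad_x L = 0): Q x + c + A^T lambda = 0.
Primal feasibility: A x = b.

This gives the KKT block system:
  [ Q   A^T ] [ x     ]   [-c ]
  [ A    0  ] [ lambda ] = [ b ]

Solving the linear system:
  x*      = (4, -2)
  lambda* = (-38)
  f(x*)   = 118

x* = (4, -2), lambda* = (-38)


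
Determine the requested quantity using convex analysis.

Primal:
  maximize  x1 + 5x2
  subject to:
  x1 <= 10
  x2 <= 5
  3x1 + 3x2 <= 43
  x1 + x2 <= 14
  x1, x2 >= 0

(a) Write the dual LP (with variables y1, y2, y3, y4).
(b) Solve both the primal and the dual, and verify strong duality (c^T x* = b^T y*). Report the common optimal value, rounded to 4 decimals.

The standard primal-dual pair for 'max c^T x s.t. A x <= b, x >= 0' is:
  Dual:  min b^T y  s.t.  A^T y >= c,  y >= 0.

So the dual LP is:
  minimize  10y1 + 5y2 + 43y3 + 14y4
  subject to:
    y1 + 3y3 + y4 >= 1
    y2 + 3y3 + y4 >= 5
    y1, y2, y3, y4 >= 0

Solving the primal: x* = (9, 5).
  primal value c^T x* = 34.
Solving the dual: y* = (0, 4, 0, 1).
  dual value b^T y* = 34.
Strong duality: c^T x* = b^T y*. Confirmed.

34


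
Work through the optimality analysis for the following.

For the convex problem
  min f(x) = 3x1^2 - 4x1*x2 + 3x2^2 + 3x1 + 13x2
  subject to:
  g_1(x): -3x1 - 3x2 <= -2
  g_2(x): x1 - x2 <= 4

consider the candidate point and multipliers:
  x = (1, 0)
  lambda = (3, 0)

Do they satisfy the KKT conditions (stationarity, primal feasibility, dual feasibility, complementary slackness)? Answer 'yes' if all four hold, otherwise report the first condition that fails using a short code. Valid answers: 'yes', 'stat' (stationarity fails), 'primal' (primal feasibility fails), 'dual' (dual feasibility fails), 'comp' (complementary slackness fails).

Gradient of f: grad f(x) = Q x + c = (9, 9)
Constraint values g_i(x) = a_i^T x - b_i:
  g_1((1, 0)) = -1
  g_2((1, 0)) = -3
Stationarity residual: grad f(x) + sum_i lambda_i a_i = (0, 0)
  -> stationarity OK
Primal feasibility (all g_i <= 0): OK
Dual feasibility (all lambda_i >= 0): OK
Complementary slackness (lambda_i * g_i(x) = 0 for all i): FAILS

Verdict: the first failing condition is complementary_slackness -> comp.

comp
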